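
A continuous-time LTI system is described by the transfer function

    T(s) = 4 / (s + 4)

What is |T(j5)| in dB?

Substitute s = j5: numerator = 4, denominator = 4 + j5.
|T(j5)| = |4| / |4 + j5| = 4 / 6.4031 ≈ 0.6247.
In decibels: 20·log₁₀(0.6247) ≈ -4.09 dB.

|T(j5)|_dB ≈ -4.09 dB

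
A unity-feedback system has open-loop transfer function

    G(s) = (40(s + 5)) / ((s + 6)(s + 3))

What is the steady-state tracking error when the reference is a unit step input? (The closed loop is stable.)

G(s) has no poles at the origin.
This is a Type 0 system. Kp = lim_{s→0} G(s) = 200/18 = 100/9.
e_ss = 1/(1 + Kp) = 1/(1 + 100/9) = 9/109 ≈ 0.08257.

e_ss = 0.08257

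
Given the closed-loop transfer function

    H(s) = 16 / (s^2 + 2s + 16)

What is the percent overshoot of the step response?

%OS ≈ 44.4%

Comparing s^2 + 2s + 16 to s^2 + 2ζωₙs + ωₙ²: ωₙ = 4 rad/s and ζ = 2/(2·4) = 0.25.
%OS = 100·exp(−πζ/√(1−ζ²)) = 100·exp(−π·0.25/√(1−0.25²)) ≈ 44.4%.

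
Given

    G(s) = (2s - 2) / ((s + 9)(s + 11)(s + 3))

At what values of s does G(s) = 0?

s = 1

Set the numerator to zero: 2s - 2 = 0, i.e. 2·(s - 1) = 0.
So s = 1.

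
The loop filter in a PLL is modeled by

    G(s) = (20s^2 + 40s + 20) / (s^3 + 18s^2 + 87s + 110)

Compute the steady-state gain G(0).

Set s = 0: G(0) = (20) / (110) = 2/11.

G(0) = 2/11 ≈ 0.1818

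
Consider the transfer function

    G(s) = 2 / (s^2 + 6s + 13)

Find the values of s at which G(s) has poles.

s = -3 ± 2j

The poles are the roots of the denominator s^2 + 6s + 13 = 0.
Using the quadratic formula: s = (-6 ± √(-16))/2 = -3 ± 2j.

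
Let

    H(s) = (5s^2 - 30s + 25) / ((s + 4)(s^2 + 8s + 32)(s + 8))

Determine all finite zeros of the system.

s = 5, 1

Set the numerator to zero: 5s^2 - 30s + 25 = 0, i.e. 5·(s^2 - 6s + 5) = 0.
Factoring: (s - 5)(s - 1) = 0.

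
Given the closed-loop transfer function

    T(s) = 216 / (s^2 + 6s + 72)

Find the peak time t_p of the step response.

t_p ≈ 0.3958 s

Comparing s^2 + 6s + 72 to s^2 + 2ζωₙs + ωₙ²: ωₙ = √72 ≈ 8.485 rad/s and ζ = 6/(2·√72) ≈ 0.3536.
ζωₙ = 6/2 = 3, so ω_d = ωₙ√(1−ζ²) = √(ωₙ² − (ζωₙ)²) = √(72 − 3²) = √63 ≈ 7.937 rad/s.
t_p = π/ω_d = π/7.937 ≈ 0.3958 s.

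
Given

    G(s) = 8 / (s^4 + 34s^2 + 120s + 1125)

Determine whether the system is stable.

The denominator s^4 + 34s^2 + 120s + 1125 factors as (s^2 - 6s + 45)(s^2 + 6s + 25), giving poles at s = 3 ± 6j, -3 ± 4j.
Since the pole(s) at s = 3 ± 6j lie in the right half-plane, the system is unstable.

unstable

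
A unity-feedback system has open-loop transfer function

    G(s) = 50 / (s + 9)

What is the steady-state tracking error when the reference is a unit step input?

e_ss = 0.1525

G(s) has no poles at the origin.
This is a Type 0 system. Kp = lim_{s→0} G(s) = 50/9.
e_ss = 1/(1 + Kp) = 1/(1 + 50/9) = 9/59 ≈ 0.1525.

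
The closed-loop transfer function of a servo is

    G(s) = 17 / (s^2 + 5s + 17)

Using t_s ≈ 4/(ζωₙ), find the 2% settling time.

Comparing s^2 + 5s + 17 to s^2 + 2ζωₙs + ωₙ²: ωₙ = √17 ≈ 4.123 rad/s and ζ = 5/(2·√17) ≈ 0.6063.
ζωₙ = 5/2 = 2.5, so t_s ≈ 4/(ζωₙ) = 4/2.5 = 1.600 s.

t_s ≈ 1.600 s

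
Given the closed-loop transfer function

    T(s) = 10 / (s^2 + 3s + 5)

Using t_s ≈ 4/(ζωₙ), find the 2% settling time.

Comparing s^2 + 3s + 5 to s^2 + 2ζωₙs + ωₙ²: ωₙ = √5 ≈ 2.236 rad/s and ζ = 3/(2·√5) ≈ 0.6708.
ζωₙ = 3/2 = 1.5, so t_s ≈ 4/(ζωₙ) = 4/1.5 ≈ 2.667 s.

t_s ≈ 2.667 s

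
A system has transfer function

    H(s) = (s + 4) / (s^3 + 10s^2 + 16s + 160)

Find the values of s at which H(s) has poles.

The poles are the roots of the denominator s^3 + 10s^2 + 16s + 160 = 0.
Trying s = -10: the polynomial evaluates to 0, so (s + 10) is a factor.
Dividing out leaves s^2 + 16 = 0.
The quadratic formula then gives s = 0 ± 4j.

s = 4j, -4j, -10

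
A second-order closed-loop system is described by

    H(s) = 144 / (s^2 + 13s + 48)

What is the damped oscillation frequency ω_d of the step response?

Comparing s^2 + 13s + 48 to s^2 + 2ζωₙs + ωₙ²: ωₙ = √48 ≈ 6.928 rad/s and ζ = 13/(2·√48) ≈ 0.9382.
ζωₙ = 13/2 = 6.5, so ω_d = ωₙ√(1−ζ²) = √(ωₙ² − (ζωₙ)²) = √(48 − 6.5²) = √5.75 ≈ 2.398 rad/s.

ω_d ≈ 2.398 rad/s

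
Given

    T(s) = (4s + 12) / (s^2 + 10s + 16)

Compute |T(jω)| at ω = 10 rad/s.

|T(j10)| ≈ 0.3198

Substitute s = j10: numerator = 12 + j40, denominator = -84 + j100.
|T(j10)| = |12 + j40| / |-84 + j100| = 41.761 / 130.60 ≈ 0.3198.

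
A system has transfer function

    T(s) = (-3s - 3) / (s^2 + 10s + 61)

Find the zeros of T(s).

Set the numerator to zero: -3s - 3 = 0, i.e. -3·(s + 1) = 0.
So s = -1.

s = -1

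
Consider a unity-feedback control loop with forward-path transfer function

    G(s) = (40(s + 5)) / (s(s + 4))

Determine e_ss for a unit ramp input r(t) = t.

e_ss = 0.02000

G(s) has one pole at the origin.
This is a Type 1 system. Kv = lim_{s→0} s·G(s) = 200/4 = 50.
e_ss = 1/Kv = 1/(50) = 1/50 ≈ 0.02000.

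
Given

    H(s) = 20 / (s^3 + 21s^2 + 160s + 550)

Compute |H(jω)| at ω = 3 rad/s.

Substitute s = j3: numerator = 20, denominator = 361 + j453.
|H(j3)| = |20| / |361 + j453| = 20 / 579.25 ≈ 0.03453.

|H(j3)| ≈ 0.03453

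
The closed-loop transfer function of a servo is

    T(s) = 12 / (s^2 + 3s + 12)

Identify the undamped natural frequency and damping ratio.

ωₙ ≈ 3.464 rad/s, ζ ≈ 0.4330

Compare the denominator to the standard form s^2 + 2ζωₙs + ωₙ².
ωₙ² = 12, so ωₙ = √12 ≈ 3.464 rad/s.
2ζωₙ = 3, so ζ = 3/(2·√12) ≈ 0.4330.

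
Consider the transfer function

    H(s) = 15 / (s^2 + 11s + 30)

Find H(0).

H(0) = 1/2 ≈ 0.5000

Set s = 0: H(0) = (15) / (30) = 1/2.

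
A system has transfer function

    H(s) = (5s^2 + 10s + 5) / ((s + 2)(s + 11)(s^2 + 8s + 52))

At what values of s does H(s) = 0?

Set the numerator to zero: 5s^2 + 10s + 5 = 0, i.e. 5·(s^2 + 2s + 1) = 0.
Factoring: (s + 1)^2 = 0.

s = -1, -1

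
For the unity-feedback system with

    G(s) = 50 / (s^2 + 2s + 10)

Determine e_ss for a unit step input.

e_ss = 0.1667

G(s) has no poles at the origin.
This is a Type 0 system. Kp = lim_{s→0} G(s) = 50/10 = 5.
e_ss = 1/(1 + Kp) = 1/(1 + 5) = 1/6 ≈ 0.1667.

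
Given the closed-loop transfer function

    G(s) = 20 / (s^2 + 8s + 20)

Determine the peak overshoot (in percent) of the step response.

%OS ≈ 0.187%

Comparing s^2 + 8s + 20 to s^2 + 2ζωₙs + ωₙ²: ωₙ = √20 ≈ 4.472 rad/s and ζ = 8/(2·√20) ≈ 0.8944.
%OS = 100·exp(−πζ/√(1−ζ²)) = 100·exp(−π·0.8944/√(1−0.8944²)) ≈ 0.187%.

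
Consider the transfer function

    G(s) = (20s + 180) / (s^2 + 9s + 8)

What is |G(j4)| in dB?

|G(j4)|_dB ≈ 14.6 dB

Substitute s = j4: numerator = 180 + j80, denominator = -8 + j36.
|G(j4)| = |180 + j80| / |-8 + j36| = 196.98 / 36.878 ≈ 5.341.
In decibels: 20·log₁₀(5.341) ≈ 14.6 dB.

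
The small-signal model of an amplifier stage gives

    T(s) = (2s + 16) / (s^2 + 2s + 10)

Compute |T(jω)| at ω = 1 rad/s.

Substitute s = j1: numerator = 16 + j2, denominator = 9 + j2.
|T(j1)| = |16 + j2| / |9 + j2| = 16.125 / 9.2195 ≈ 1.749.

|T(j1)| ≈ 1.749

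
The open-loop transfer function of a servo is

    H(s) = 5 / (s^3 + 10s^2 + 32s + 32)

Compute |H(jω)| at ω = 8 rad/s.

Substitute s = j8: numerator = 5, denominator = -608 - j256.
|H(j8)| = |5| / |-608 - j256| = 5 / 659.70 ≈ 0.007579.

|H(j8)| ≈ 0.007579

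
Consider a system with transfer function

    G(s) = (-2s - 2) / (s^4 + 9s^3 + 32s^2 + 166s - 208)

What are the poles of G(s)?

The poles are the roots of the denominator s^4 + 9s^3 + 32s^2 + 166s - 208 = 0.
Trying s = 1: the polynomial evaluates to 0, so (s - 1) is a factor.
Dividing out leaves s^3 + 10s^2 + 42s + 208 = 0.
This factors further as (s^2 + 2s + 26)(s + 8) = 0.

s = -1 ± 5j, 1, -8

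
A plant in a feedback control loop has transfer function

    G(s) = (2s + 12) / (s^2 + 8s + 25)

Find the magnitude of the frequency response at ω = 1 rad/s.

|G(j1)| ≈ 0.4809

Substitute s = j1: numerator = 12 + j2, denominator = 24 + j8.
|G(j1)| = |12 + j2| / |24 + j8| = 12.166 / 25.298 ≈ 0.4809.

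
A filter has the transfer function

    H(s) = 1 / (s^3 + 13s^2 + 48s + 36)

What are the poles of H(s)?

The poles are the roots of the denominator s^3 + 13s^2 + 48s + 36 = 0.
Trying s = -1: the polynomial evaluates to 0, so (s + 1) is a factor.
Dividing out leaves s^2 + 12s + 36 = 0.
Factoring the quadratic: (s + 6)^2 = 0.

s = -1, -6, -6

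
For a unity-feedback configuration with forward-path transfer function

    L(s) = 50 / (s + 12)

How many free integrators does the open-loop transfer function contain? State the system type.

Type 0

The denominator has no factor of s at the origin — no free integrator — so this is a Type 0 system.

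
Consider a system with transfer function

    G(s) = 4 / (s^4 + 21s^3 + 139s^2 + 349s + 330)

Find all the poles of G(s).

The poles are the roots of the denominator s^4 + 21s^3 + 139s^2 + 349s + 330 = 0.
Trying s = -6: the polynomial evaluates to 0, so (s + 6) is a factor.
Dividing out leaves s^3 + 15s^2 + 49s + 55 = 0.
This factors further as (s^2 + 4s + 5)(s + 11) = 0.

s = -2 ± j, -6, -11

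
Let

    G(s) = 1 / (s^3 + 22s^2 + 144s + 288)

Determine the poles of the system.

The poles are the roots of the denominator s^3 + 22s^2 + 144s + 288 = 0.
Trying s = -6: the polynomial evaluates to 0, so (s + 6) is a factor.
Dividing out leaves s^2 + 16s + 48 = 0.
Factoring the quadratic: (s + 12)(s + 4) = 0.

s = -6, -12, -4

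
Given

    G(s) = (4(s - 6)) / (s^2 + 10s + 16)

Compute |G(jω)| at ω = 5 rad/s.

Substitute s = j5: numerator = -24 + j20, denominator = -9 + j50.
|G(j5)| = |-24 + j20| / |-9 + j50| = 31.241 / 50.804 ≈ 0.6149.

|G(j5)| ≈ 0.6149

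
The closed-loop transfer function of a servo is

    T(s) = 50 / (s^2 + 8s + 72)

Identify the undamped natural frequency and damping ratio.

ωₙ ≈ 8.485 rad/s, ζ ≈ 0.4714

Compare the denominator to the standard form s^2 + 2ζωₙs + ωₙ².
ωₙ² = 72, so ωₙ = √72 ≈ 8.485 rad/s.
2ζωₙ = 8, so ζ = 8/(2·√72) ≈ 0.4714.
With ζ = 0.4714 the response is underdamped.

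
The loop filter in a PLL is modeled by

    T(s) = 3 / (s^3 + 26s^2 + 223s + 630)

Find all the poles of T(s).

The poles are the roots of the denominator s^3 + 26s^2 + 223s + 630 = 0.
Trying s = -7: the polynomial evaluates to 0, so (s + 7) is a factor.
Dividing out leaves s^2 + 19s + 90 = 0.
Factoring the quadratic: (s + 10)(s + 9) = 0.

s = -7, -10, -9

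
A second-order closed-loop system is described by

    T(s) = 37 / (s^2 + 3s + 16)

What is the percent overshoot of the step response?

%OS ≈ 28.1%

Comparing s^2 + 3s + 16 to s^2 + 2ζωₙs + ωₙ²: ωₙ = 4 rad/s and ζ = 3/(2·4) = 0.375.
%OS = 100·exp(−πζ/√(1−ζ²)) = 100·exp(−π·0.375/√(1−0.375²)) ≈ 28.1%.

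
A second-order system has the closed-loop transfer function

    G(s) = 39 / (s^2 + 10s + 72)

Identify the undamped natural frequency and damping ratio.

ωₙ ≈ 8.485 rad/s, ζ ≈ 0.5893

Compare the denominator to the standard form s^2 + 2ζωₙs + ωₙ².
ωₙ² = 72, so ωₙ = √72 ≈ 8.485 rad/s.
2ζωₙ = 10, so ζ = 10/(2·√72) ≈ 0.5893.
With ζ = 0.5893 the response is underdamped.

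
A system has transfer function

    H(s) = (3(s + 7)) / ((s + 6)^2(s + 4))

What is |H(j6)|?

|H(j6)| ≈ 0.05327

Substitute s = j6: numerator = 21 + j18, denominator = -432 + j288.
|H(j6)| = |21 + j18| / |-432 + j288| = 27.659 / 519.20 ≈ 0.05327.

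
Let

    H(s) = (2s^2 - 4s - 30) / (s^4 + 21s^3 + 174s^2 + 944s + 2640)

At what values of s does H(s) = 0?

Set the numerator to zero: 2s^2 - 4s - 30 = 0, i.e. 2·(s^2 - 2s - 15) = 0.
Factoring: (s - 5)(s + 3) = 0.

s = 5, -3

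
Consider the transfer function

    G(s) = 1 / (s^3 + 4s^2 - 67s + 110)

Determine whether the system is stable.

unstable

The denominator s^3 + 4s^2 - 67s + 110 factors as (s + 11)(s - 5)(s - 2), giving poles at s = -11, 5, 2.
Since the pole(s) at s = 5, 2 lie in the right half-plane, the system is unstable.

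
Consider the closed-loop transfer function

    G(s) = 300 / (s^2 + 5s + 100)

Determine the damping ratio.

Compare the denominator to the standard form s^2 + 2ζωₙs + ωₙ².
ωₙ² = 100, so ωₙ = 10 rad/s.
2ζωₙ = 5, so ζ = 5/(2·10) = 0.25.
With ζ = 0.25 the response is underdamped.

ζ = 0.25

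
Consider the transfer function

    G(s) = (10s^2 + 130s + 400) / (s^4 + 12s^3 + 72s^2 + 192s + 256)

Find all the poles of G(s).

s = -4 + 4j, -4 - 4j, -2 + 2j, -2 - 2j

The poles are the roots of the denominator s^4 + 12s^3 + 72s^2 + 192s + 256 = 0.
No real roots exist; factor into two real quadratics: (s^2 + 8s + 32)(s^2 + 4s + 8) = 0.
Each quadratic gives a conjugate pair via the quadratic formula.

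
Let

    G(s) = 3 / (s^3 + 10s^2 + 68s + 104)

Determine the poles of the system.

The poles are the roots of the denominator s^3 + 10s^2 + 68s + 104 = 0.
Trying s = -2: the polynomial evaluates to 0, so (s + 2) is a factor.
Dividing out leaves s^2 + 8s + 52 = 0.
The quadratic formula then gives s = -4 ± 6j.

s = -4 + 6j, -4 - 6j, -2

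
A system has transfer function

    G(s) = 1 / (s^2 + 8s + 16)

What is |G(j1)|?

Substitute s = j1: numerator = 1, denominator = 15 + j8.
|G(j1)| = |1| / |15 + j8| = 1 / 17 ≈ 0.05882.

|G(j1)| ≈ 0.05882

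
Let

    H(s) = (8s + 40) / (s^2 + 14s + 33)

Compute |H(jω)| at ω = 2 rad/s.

Substitute s = j2: numerator = 40 + j16, denominator = 29 + j28.
|H(j2)| = |40 + j16| / |29 + j28| = 43.081 / 40.311 ≈ 1.069.

|H(j2)| ≈ 1.069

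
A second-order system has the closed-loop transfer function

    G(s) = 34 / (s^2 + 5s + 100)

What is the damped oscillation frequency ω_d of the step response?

Comparing s^2 + 5s + 100 to s^2 + 2ζωₙs + ωₙ²: ωₙ = 10 rad/s and ζ = 5/(2·10) = 0.25.
ζωₙ = 5/2 = 2.5, so ω_d = ωₙ√(1−ζ²) = √(ωₙ² − (ζωₙ)²) = √(100 − 2.5²) = √93.75 ≈ 9.682 rad/s.

ω_d ≈ 9.682 rad/s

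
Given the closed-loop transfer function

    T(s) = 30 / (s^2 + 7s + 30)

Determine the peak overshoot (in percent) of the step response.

%OS ≈ 7.35%

Comparing s^2 + 7s + 30 to s^2 + 2ζωₙs + ωₙ²: ωₙ = √30 ≈ 5.477 rad/s and ζ = 7/(2·√30) ≈ 0.6390.
%OS = 100·exp(−πζ/√(1−ζ²)) = 100·exp(−π·0.6390/√(1−0.6390²)) ≈ 7.35%.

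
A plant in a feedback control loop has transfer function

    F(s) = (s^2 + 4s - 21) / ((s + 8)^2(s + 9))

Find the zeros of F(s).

Set the numerator to zero: s^2 + 4s - 21 = 0.
Factoring: (s - 3)(s + 7) = 0.

s = 3, -7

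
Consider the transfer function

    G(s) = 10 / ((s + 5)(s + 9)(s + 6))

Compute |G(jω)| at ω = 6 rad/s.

|G(j6)| ≈ 0.01395

Substitute s = j6: numerator = 10, denominator = -450 + j558.
|G(j6)| = |10| / |-450 + j558| = 10 / 716.84 ≈ 0.01395.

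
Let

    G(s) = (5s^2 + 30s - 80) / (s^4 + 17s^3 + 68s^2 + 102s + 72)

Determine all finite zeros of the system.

s = 2, -8

Set the numerator to zero: 5s^2 + 30s - 80 = 0, i.e. 5·(s^2 + 6s - 16) = 0.
Factoring: (s - 2)(s + 8) = 0.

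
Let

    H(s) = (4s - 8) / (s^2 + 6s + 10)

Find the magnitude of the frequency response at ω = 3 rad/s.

Substitute s = j3: numerator = -8 + j12, denominator = 1 + j18.
|H(j3)| = |-8 + j12| / |1 + j18| = 14.422 / 18.028 = 0.8000.

|H(j3)| = 0.8000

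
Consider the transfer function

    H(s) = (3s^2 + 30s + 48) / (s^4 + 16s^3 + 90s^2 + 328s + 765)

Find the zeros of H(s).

Set the numerator to zero: 3s^2 + 30s + 48 = 0, i.e. 3·(s^2 + 10s + 16) = 0.
Factoring: (s + 2)(s + 8) = 0.

s = -2, -8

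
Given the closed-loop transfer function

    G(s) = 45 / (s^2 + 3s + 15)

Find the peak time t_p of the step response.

t_p ≈ 0.8798 s

Comparing s^2 + 3s + 15 to s^2 + 2ζωₙs + ωₙ²: ωₙ = √15 ≈ 3.873 rad/s and ζ = 3/(2·√15) ≈ 0.3873.
ζωₙ = 3/2 = 1.5, so ω_d = ωₙ√(1−ζ²) = √(ωₙ² − (ζωₙ)²) = √(15 − 1.5²) = √12.75 ≈ 3.571 rad/s.
t_p = π/ω_d = π/3.571 ≈ 0.8798 s.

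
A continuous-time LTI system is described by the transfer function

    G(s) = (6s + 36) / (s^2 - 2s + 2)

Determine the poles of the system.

The poles are the roots of the denominator s^2 - 2s + 2 = 0.
Using the quadratic formula: s = (2 ± √(-4))/2 = 1 ± 1j.

s = 1 ± j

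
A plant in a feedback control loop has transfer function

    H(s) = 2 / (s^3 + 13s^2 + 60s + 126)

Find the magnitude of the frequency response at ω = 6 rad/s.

|H(j6)| ≈ 0.005390

Substitute s = j6: numerator = 2, denominator = -342 + j144.
|H(j6)| = |2| / |-342 + j144| = 2 / 371.08 ≈ 0.005390.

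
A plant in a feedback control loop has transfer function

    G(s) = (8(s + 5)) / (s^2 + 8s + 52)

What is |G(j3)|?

Substitute s = j3: numerator = 40 + j24, denominator = 43 + j24.
|G(j3)| = |40 + j24| / |43 + j24| = 46.648 / 49.244 ≈ 0.9473.

|G(j3)| ≈ 0.9473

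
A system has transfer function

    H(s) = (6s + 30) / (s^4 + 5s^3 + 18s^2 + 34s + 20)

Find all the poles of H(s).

s = -1, -2, -1 + 3j, -1 - 3j

The poles are the roots of the denominator s^4 + 5s^3 + 18s^2 + 34s + 20 = 0.
Trying s = -1: the polynomial evaluates to 0, so (s + 1) is a factor.
Dividing out leaves s^3 + 4s^2 + 14s + 20 = 0.
This factors further as (s + 2)(s^2 + 2s + 10) = 0.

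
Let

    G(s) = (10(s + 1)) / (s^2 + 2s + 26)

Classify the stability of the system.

The denominator s^2 + 2s + 26 factors as (s^2 + 2s + 26), giving poles at s = -1 + 5j, -1 - 5j.
Since all poles lie strictly in the left half-plane, the system is stable.

stable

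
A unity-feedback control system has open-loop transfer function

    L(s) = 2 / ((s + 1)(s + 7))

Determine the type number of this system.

The denominator has no factor of s at the origin — no free integrator — so this is a Type 0 system.

Type 0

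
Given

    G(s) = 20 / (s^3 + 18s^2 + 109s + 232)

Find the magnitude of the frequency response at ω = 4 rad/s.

|G(j4)| ≈ 0.05316

Substitute s = j4: numerator = 20, denominator = -56 + j372.
|G(j4)| = |20| / |-56 + j372| = 20 / 376.19 ≈ 0.05316.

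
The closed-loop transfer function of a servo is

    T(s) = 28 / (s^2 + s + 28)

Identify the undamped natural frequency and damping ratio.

ωₙ ≈ 5.292 rad/s, ζ ≈ 0.09449

Compare the denominator to the standard form s^2 + 2ζωₙs + ωₙ².
ωₙ² = 28, so ωₙ = √28 ≈ 5.292 rad/s.
2ζωₙ = 1, so ζ = 1/(2·√28) ≈ 0.09449.
With ζ = 0.09449 the response is underdamped.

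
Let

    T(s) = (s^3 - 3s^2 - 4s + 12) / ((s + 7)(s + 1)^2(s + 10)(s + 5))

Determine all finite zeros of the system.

s = 3, 2, -2

Set the numerator to zero: s^3 - 3s^2 - 4s + 12 = 0.
Factoring: (s - 3)(s - 2)(s + 2) = 0.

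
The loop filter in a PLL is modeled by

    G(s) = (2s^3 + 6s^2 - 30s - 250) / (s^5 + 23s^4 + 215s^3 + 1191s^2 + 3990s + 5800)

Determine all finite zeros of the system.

s = 5, -4 + 3j, -4 - 3j

Set the numerator to zero: 2s^3 + 6s^2 - 30s - 250 = 0, i.e. 2·(s^3 + 3s^2 - 15s - 125) = 0.
Factoring: (s - 5)(s^2 + 8s + 25) = 0.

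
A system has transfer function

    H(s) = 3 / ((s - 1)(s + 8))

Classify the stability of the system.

unstable

The poles can be read from the denominator factors: s = 1, -8.
Since the pole(s) at s = 1 lie in the right half-plane, the system is unstable.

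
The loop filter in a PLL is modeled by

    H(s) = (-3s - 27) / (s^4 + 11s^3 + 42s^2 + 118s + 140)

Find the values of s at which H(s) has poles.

s = -1 + 3j, -1 - 3j, -7, -2

The poles are the roots of the denominator s^4 + 11s^3 + 42s^2 + 118s + 140 = 0.
Trying s = -7: the polynomial evaluates to 0, so (s + 7) is a factor.
Dividing out leaves s^3 + 4s^2 + 14s + 20 = 0.
This factors further as (s^2 + 2s + 10)(s + 2) = 0.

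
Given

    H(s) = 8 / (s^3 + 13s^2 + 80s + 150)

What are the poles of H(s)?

The poles are the roots of the denominator s^3 + 13s^2 + 80s + 150 = 0.
Trying s = -3: the polynomial evaluates to 0, so (s + 3) is a factor.
Dividing out leaves s^2 + 10s + 50 = 0.
The quadratic formula then gives s = -5 ± 5j.

s = -5 + 5j, -5 - 5j, -3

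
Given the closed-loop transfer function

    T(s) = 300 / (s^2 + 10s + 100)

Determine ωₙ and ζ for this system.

ωₙ = 10 rad/s, ζ = 0.5

Compare the denominator to the standard form s^2 + 2ζωₙs + ωₙ².
ωₙ² = 100, so ωₙ = 10 rad/s.
2ζωₙ = 10, so ζ = 10/(2·10) = 0.5.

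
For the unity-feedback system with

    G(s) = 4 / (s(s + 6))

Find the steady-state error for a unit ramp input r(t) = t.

e_ss = 1.500

G(s) has one pole at the origin.
This is a Type 1 system. Kv = lim_{s→0} s·G(s) = 4/6 = 2/3.
e_ss = 1/Kv = 1/(2/3) = 3/2 ≈ 1.500.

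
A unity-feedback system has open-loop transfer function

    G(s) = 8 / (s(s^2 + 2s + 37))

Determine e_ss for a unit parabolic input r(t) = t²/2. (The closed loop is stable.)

e_ss = ∞

G(s) has one pole at the origin.
This is a Type 1 system; Ka = lim_{s→0} s^2·G(s) = 0, so the steady-state error for a parabola input is infinite.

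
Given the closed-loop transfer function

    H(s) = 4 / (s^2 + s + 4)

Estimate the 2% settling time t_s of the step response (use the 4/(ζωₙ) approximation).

t_s ≈ 8 s

Comparing s^2 + s + 4 to s^2 + 2ζωₙs + ωₙ²: ωₙ = 2 rad/s and ζ = 1/(2·2) = 0.25.
ζωₙ = 1/2 = 0.5, so t_s ≈ 4/(ζωₙ) = 4/0.5 = 8 s.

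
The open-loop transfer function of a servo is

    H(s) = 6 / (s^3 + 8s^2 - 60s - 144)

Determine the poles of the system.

s = 6, -12, -2

The poles are the roots of the denominator s^3 + 8s^2 - 60s - 144 = 0.
Trying s = 6: the polynomial evaluates to 0, so (s - 6) is a factor.
Dividing out leaves s^2 + 14s + 24 = 0.
Factoring the quadratic: (s + 12)(s + 2) = 0.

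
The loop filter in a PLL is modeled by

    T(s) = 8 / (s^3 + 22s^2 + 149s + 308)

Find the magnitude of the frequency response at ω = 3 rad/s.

|T(j3)| ≈ 0.01843

Substitute s = j3: numerator = 8, denominator = 110 + j420.
|T(j3)| = |8| / |110 + j420| = 8 / 434.17 ≈ 0.01843.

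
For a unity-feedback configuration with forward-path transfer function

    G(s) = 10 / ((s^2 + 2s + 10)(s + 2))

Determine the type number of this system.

Type 0

The denominator has no factor of s at the origin — no free integrator — so this is a Type 0 system.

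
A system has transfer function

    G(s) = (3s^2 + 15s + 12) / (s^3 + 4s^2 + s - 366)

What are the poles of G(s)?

s = -5 ± 6j, 6

The poles are the roots of the denominator s^3 + 4s^2 + s - 366 = 0.
Trying s = 6: the polynomial evaluates to 0, so (s - 6) is a factor.
Dividing out leaves s^2 + 10s + 61 = 0.
The quadratic formula then gives s = -5 ± 6j.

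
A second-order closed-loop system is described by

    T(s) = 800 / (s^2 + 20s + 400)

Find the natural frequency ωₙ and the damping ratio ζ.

Compare the denominator to the standard form s^2 + 2ζωₙs + ωₙ².
ωₙ² = 400, so ωₙ = 20 rad/s.
2ζωₙ = 20, so ζ = 20/(2·20) = 0.5.

ωₙ = 20 rad/s, ζ = 0.5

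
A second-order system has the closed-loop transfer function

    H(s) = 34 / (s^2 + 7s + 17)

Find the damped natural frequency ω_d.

Comparing s^2 + 7s + 17 to s^2 + 2ζωₙs + ωₙ²: ωₙ = √17 ≈ 4.123 rad/s and ζ = 7/(2·√17) ≈ 0.8489.
ζωₙ = 7/2 = 3.5, so ω_d = ωₙ√(1−ζ²) = √(ωₙ² − (ζωₙ)²) = √(17 − 3.5²) = √4.75 ≈ 2.179 rad/s.

ω_d ≈ 2.179 rad/s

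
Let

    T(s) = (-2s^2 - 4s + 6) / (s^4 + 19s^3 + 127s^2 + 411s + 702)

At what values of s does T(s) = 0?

Set the numerator to zero: -2s^2 - 4s + 6 = 0, i.e. -2·(s^2 + 2s - 3) = 0.
Factoring: (s + 3)(s - 1) = 0.

s = -3, 1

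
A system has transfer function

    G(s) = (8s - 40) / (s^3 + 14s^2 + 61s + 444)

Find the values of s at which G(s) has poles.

s = -1 ± 6j, -12

The poles are the roots of the denominator s^3 + 14s^2 + 61s + 444 = 0.
Trying s = -12: the polynomial evaluates to 0, so (s + 12) is a factor.
Dividing out leaves s^2 + 2s + 37 = 0.
The quadratic formula then gives s = -1 ± 6j.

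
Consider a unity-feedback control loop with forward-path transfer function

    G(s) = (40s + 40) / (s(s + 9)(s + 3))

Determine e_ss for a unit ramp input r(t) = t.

G(s) has one pole at the origin.
This is a Type 1 system. Kv = lim_{s→0} s·G(s) = 40/27.
e_ss = 1/Kv = 1/(40/27) = 27/40 ≈ 0.6750.

e_ss = 0.6750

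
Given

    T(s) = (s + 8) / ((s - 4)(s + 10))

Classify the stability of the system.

The poles can be read from the denominator factors: s = 4, -10.
Since the pole(s) at s = 4 lie in the right half-plane, the system is unstable.

unstable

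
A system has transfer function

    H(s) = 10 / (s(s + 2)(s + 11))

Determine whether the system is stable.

The poles can be read from the denominator factors: s = 0, -2, -11.
Since the simple pole(s) at s = 0 lie on the jω-axis with none in the right half-plane, the system is marginally stable.

marginally stable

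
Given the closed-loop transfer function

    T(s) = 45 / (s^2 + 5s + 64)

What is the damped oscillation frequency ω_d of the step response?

ω_d ≈ 7.599 rad/s

Comparing s^2 + 5s + 64 to s^2 + 2ζωₙs + ωₙ²: ωₙ = 8 rad/s and ζ = 5/(2·8) = 0.3125.
ζωₙ = 5/2 = 2.5, so ω_d = ωₙ√(1−ζ²) = √(ωₙ² − (ζωₙ)²) = √(64 − 2.5²) = √57.75 ≈ 7.599 rad/s.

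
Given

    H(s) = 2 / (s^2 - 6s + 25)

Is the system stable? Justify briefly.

The denominator s^2 - 6s + 25 factors as (s^2 - 6s + 25), giving poles at s = 3 ± 4j.
Since the pole(s) at s = 3 ± 4j lie in the right half-plane, the system is unstable.

unstable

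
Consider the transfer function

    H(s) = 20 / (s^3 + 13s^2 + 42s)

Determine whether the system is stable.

The denominator s^3 + 13s^2 + 42s factors as s(s + 7)(s + 6), giving poles at s = 0, -7, -6.
Since the simple pole(s) at s = 0 lie on the jω-axis with none in the right half-plane, the system is marginally stable.

marginally stable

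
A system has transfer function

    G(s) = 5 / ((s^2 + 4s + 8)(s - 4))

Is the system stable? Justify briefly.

unstable

The poles can be read from the denominator factors: s = -2 ± 2j, 4.
Since the pole(s) at s = 4 lie in the right half-plane, the system is unstable.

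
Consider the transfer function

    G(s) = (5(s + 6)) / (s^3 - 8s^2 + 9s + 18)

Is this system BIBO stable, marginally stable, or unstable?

The denominator s^3 - 8s^2 + 9s + 18 factors as (s - 3)(s + 1)(s - 6), giving poles at s = 3, -1, 6.
Since the pole(s) at s = 3, 6 lie in the right half-plane, the system is unstable.

unstable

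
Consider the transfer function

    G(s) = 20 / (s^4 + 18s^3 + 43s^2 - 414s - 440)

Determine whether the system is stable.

The denominator s^4 + 18s^3 + 43s^2 - 414s - 440 factors as (s + 11)(s - 4)(s + 1)(s + 10), giving poles at s = -11, 4, -1, -10.
Since the pole(s) at s = 4 lie in the right half-plane, the system is unstable.

unstable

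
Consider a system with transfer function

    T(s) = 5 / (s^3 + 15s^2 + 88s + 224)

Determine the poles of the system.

s = -7, -4 + 4j, -4 - 4j

The poles are the roots of the denominator s^3 + 15s^2 + 88s + 224 = 0.
Trying s = -7: the polynomial evaluates to 0, so (s + 7) is a factor.
Dividing out leaves s^2 + 8s + 32 = 0.
The quadratic formula then gives s = -4 ± 4j.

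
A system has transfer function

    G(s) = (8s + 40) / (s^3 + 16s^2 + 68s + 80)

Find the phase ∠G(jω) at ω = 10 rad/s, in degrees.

∠G(j10) ≈ -128.5°

At s = j10: numerator = 40 + j80, denominator = -1520 - j320.
∠G = ∠num − ∠den = 63.435° − (-168.11°) = 231.5°, which wraps to -128.5°.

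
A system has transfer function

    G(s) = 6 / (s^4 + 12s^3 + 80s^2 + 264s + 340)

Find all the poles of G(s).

The poles are the roots of the denominator s^4 + 12s^3 + 80s^2 + 264s + 340 = 0.
No real roots exist; factor into two real quadratics: (s^2 + 6s + 34)(s^2 + 6s + 10) = 0.
Each quadratic gives a conjugate pair via the quadratic formula.

s = -3 ± 5j, -3 ± j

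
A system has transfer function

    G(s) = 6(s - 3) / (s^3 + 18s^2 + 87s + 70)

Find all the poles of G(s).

s = -1, -10, -7

The poles are the roots of the denominator s^3 + 18s^2 + 87s + 70 = 0.
Trying s = -1: the polynomial evaluates to 0, so (s + 1) is a factor.
Dividing out leaves s^2 + 17s + 70 = 0.
Factoring the quadratic: (s + 10)(s + 7) = 0.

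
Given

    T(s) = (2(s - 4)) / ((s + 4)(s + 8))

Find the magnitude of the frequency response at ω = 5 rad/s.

Substitute s = j5: numerator = -8 + j10, denominator = 7 + j60.
|T(j5)| = |-8 + j10| / |7 + j60| = 12.806 / 60.407 ≈ 0.2120.

|T(j5)| ≈ 0.2120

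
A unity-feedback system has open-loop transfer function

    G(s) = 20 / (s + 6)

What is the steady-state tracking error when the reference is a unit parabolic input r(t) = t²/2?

e_ss = ∞

G(s) has no poles at the origin.
This is a Type 0 system; Ka = lim_{s→0} s^2·G(s) = 0, so the steady-state error for a parabola input is infinite.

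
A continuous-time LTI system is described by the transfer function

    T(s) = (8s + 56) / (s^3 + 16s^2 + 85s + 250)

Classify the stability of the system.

The denominator s^3 + 16s^2 + 85s + 250 factors as (s^2 + 6s + 25)(s + 10), giving poles at s = -3 ± 4j, -10.
Since all poles lie strictly in the left half-plane, the system is stable.

stable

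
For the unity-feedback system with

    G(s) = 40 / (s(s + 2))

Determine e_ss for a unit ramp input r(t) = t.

G(s) has one pole at the origin.
This is a Type 1 system. Kv = lim_{s→0} s·G(s) = 40/2 = 20.
e_ss = 1/Kv = 1/(20) = 1/20 ≈ 0.05000.

e_ss = 0.05000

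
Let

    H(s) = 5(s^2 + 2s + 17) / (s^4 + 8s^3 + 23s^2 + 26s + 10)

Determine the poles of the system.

s = -3 ± j, -1, -1

The poles are the roots of the denominator s^4 + 8s^3 + 23s^2 + 26s + 10 = 0.
Trying s = -1: the polynomial evaluates to 0, so (s + 1) is a factor.
Dividing out leaves s^3 + 7s^2 + 16s + 10 = 0.
This factors further as (s^2 + 6s + 10)(s + 1) = 0.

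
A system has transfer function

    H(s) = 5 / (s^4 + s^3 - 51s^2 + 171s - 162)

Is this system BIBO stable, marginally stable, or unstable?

The denominator s^4 + s^3 - 51s^2 + 171s - 162 factors as (s - 3)^2(s - 2)(s + 9), giving poles at s = 3, 2, 3, -9.
Since the pole(s) at s = 3, 2, 3 lie in the right half-plane, the system is unstable.

unstable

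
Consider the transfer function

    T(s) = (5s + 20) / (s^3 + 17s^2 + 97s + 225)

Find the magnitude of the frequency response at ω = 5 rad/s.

Substitute s = j5: numerator = 20 + j25, denominator = -200 + j360.
|T(j5)| = |20 + j25| / |-200 + j360| = 32.016 / 411.83 ≈ 0.07774.

|T(j5)| ≈ 0.07774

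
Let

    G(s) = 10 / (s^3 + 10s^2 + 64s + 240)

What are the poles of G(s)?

The poles are the roots of the denominator s^3 + 10s^2 + 64s + 240 = 0.
Trying s = -6: the polynomial evaluates to 0, so (s + 6) is a factor.
Dividing out leaves s^2 + 4s + 40 = 0.
The quadratic formula then gives s = -2 ± 6j.

s = -2 + 6j, -2 - 6j, -6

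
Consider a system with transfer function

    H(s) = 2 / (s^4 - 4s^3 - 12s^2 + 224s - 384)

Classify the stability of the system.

The denominator s^4 - 4s^3 - 12s^2 + 224s - 384 factors as (s - 2)(s^2 - 8s + 32)(s + 6), giving poles at s = 2, 4 ± 4j, -6.
Since the pole(s) at s = 2, 4 ± 4j lie in the right half-plane, the system is unstable.

unstable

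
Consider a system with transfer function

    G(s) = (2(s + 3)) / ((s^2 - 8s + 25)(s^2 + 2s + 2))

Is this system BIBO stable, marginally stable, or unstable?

The poles can be read from the denominator factors: s = 4 + 3j, 4 - 3j, -1 + j, -1 - j.
Since the pole(s) at s = 4 ± 3j lie in the right half-plane, the system is unstable.

unstable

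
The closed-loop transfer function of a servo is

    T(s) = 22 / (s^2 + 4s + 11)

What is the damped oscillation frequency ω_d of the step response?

ω_d ≈ 2.646 rad/s

Comparing s^2 + 4s + 11 to s^2 + 2ζωₙs + ωₙ²: ωₙ = √11 ≈ 3.317 rad/s and ζ = 4/(2·√11) ≈ 0.6030.
ζωₙ = 4/2 = 2, so ω_d = ωₙ√(1−ζ²) = √(ωₙ² − (ζωₙ)²) = √(11 − 2²) = √7 ≈ 2.646 rad/s.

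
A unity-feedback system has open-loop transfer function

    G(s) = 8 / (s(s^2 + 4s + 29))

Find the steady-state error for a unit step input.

e_ss = 0

G(s) has one pole at the origin.
This is a Type 1 system; for a step input the steady-state error is zero.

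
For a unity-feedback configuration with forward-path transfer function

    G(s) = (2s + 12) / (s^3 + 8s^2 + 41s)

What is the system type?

Factor s from the denominator: s^3 + 8s^2 + 41s = s·(s^2 + 8s + 41).
There is 1 pole at the origin, so the system is Type 1.

Type 1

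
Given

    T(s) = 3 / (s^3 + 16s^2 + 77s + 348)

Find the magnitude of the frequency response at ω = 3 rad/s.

Substitute s = j3: numerator = 3, denominator = 204 + j204.
|T(j3)| = |3| / |204 + j204| = 3 / 288.50 ≈ 0.01040.

|T(j3)| ≈ 0.01040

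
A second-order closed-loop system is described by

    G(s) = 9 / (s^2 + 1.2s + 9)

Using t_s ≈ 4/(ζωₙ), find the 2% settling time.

t_s ≈ 6.667 s

Comparing s^2 + 1.2s + 9 to s^2 + 2ζωₙs + ωₙ²: ωₙ = 3 rad/s and ζ = 1.2/(2·3) = 0.2.
ζωₙ = 1.2/2 = 0.6, so t_s ≈ 4/(ζωₙ) = 4/0.6 ≈ 6.667 s.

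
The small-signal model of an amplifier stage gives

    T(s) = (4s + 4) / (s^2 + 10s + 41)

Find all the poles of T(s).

The poles are the roots of the denominator s^2 + 10s + 41 = 0.
Using the quadratic formula: s = (-10 ± √(-64))/2 = -5 ± 4j.

s = -5 ± 4j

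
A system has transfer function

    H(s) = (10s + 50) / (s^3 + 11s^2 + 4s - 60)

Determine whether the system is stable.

The denominator s^3 + 11s^2 + 4s - 60 factors as (s - 2)(s + 10)(s + 3), giving poles at s = 2, -10, -3.
Since the pole(s) at s = 2 lie in the right half-plane, the system is unstable.

unstable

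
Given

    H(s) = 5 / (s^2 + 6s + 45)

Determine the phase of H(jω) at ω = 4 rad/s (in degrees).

At s = j4: numerator = 5, denominator = 29 + j24.
∠H = ∠num − ∠den = 0° − (39.611°) = -39.61°.

∠H(j4) ≈ -39.61°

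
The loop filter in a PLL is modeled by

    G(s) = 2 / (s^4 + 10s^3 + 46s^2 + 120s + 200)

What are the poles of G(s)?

s = -1 + 3j, -1 - 3j, -4 + 2j, -4 - 2j

The poles are the roots of the denominator s^4 + 10s^3 + 46s^2 + 120s + 200 = 0.
No real roots exist; factor into two real quadratics: (s^2 + 2s + 10)(s^2 + 8s + 20) = 0.
Each quadratic gives a conjugate pair via the quadratic formula.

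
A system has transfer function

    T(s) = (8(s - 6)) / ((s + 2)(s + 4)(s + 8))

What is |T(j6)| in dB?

Substitute s = j6: numerator = -48 + j48, denominator = -440 + j120.
|T(j6)| = |-48 + j48| / |-440 + j120| = 67.882 / 456.07 ≈ 0.1488.
In decibels: 20·log₁₀(0.1488) ≈ -16.5 dB.

|T(j6)|_dB ≈ -16.5 dB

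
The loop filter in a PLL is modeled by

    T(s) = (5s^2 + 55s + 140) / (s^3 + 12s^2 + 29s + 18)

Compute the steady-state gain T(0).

T(0) = 70/9 ≈ 7.778

Set s = 0: T(0) = (140) / (18) = 70/9.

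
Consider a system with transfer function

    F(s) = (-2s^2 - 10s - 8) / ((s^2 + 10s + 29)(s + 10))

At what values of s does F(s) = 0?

s = -1, -4

Set the numerator to zero: -2s^2 - 10s - 8 = 0, i.e. -2·(s^2 + 5s + 4) = 0.
Factoring: (s + 1)(s + 4) = 0.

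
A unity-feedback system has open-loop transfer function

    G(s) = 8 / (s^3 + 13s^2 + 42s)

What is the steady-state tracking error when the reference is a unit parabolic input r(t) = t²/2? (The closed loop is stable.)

e_ss = ∞

G(s) has one pole at the origin.
This is a Type 1 system; Ka = lim_{s→0} s^2·G(s) = 0, so the steady-state error for a parabola input is infinite.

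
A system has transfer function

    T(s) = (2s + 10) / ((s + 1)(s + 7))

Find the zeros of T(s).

Set the numerator to zero: 2s + 10 = 0, i.e. 2·(s + 5) = 0.
So s = -5.

s = -5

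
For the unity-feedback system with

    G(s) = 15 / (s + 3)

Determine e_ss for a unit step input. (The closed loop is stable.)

G(s) has no poles at the origin.
This is a Type 0 system. Kp = lim_{s→0} G(s) = 15/3 = 5.
e_ss = 1/(1 + Kp) = 1/(1 + 5) = 1/6 ≈ 0.1667.

e_ss = 0.1667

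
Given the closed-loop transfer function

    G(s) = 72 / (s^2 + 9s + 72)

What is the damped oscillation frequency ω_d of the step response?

Comparing s^2 + 9s + 72 to s^2 + 2ζωₙs + ωₙ²: ωₙ = √72 ≈ 8.485 rad/s and ζ = 9/(2·√72) ≈ 0.5303.
ζωₙ = 9/2 = 4.5, so ω_d = ωₙ√(1−ζ²) = √(ωₙ² − (ζωₙ)²) = √(72 − 4.5²) = √51.75 ≈ 7.194 rad/s.

ω_d ≈ 7.194 rad/s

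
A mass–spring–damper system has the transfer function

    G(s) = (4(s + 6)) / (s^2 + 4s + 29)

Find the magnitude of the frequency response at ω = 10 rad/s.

|G(j10)| ≈ 0.5724

Substitute s = j10: numerator = 24 + j40, denominator = -71 + j40.
|G(j10)| = |24 + j40| / |-71 + j40| = 46.648 / 81.492 ≈ 0.5724.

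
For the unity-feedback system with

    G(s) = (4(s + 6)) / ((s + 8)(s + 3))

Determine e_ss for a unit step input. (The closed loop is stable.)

e_ss = 0.5000

G(s) has no poles at the origin.
This is a Type 0 system. Kp = lim_{s→0} G(s) = 24/24 = 1.
e_ss = 1/(1 + Kp) = 1/(1 + 1) = 1/2 ≈ 0.5000.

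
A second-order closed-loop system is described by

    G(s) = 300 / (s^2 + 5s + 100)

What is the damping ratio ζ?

ζ = 0.25

Compare the denominator to the standard form s^2 + 2ζωₙs + ωₙ².
ωₙ² = 100, so ωₙ = 10 rad/s.
2ζωₙ = 5, so ζ = 5/(2·10) = 0.25.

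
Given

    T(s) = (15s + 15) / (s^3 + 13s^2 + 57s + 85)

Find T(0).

Set s = 0: T(0) = (15) / (85) = 3/17.

T(0) = 3/17 ≈ 0.1765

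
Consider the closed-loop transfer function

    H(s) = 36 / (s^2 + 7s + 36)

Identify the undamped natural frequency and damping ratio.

Compare the denominator to the standard form s^2 + 2ζωₙs + ωₙ².
ωₙ² = 36, so ωₙ = 6 rad/s.
2ζωₙ = 7, so ζ = 7/(2·6) ≈ 0.5833.

ωₙ = 6 rad/s, ζ ≈ 0.5833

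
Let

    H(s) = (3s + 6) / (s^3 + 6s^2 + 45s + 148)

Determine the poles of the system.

s = -1 ± 6j, -4

The poles are the roots of the denominator s^3 + 6s^2 + 45s + 148 = 0.
Trying s = -4: the polynomial evaluates to 0, so (s + 4) is a factor.
Dividing out leaves s^2 + 2s + 37 = 0.
The quadratic formula then gives s = -1 ± 6j.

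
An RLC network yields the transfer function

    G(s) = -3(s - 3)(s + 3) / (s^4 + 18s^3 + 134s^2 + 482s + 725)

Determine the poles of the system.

The poles are the roots of the denominator s^4 + 18s^3 + 134s^2 + 482s + 725 = 0.
No real roots exist; factor into two real quadratics: (s^2 + 10s + 29)(s^2 + 8s + 25) = 0.
Each quadratic gives a conjugate pair via the quadratic formula.

s = -5 ± 2j, -4 ± 3j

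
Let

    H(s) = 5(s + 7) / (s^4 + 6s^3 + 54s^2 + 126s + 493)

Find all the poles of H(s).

The poles are the roots of the denominator s^4 + 6s^3 + 54s^2 + 126s + 493 = 0.
No real roots exist; factor into two real quadratics: (s^2 + 4s + 29)(s^2 + 2s + 17) = 0.
Each quadratic gives a conjugate pair via the quadratic formula.

s = -2 ± 5j, -1 ± 4j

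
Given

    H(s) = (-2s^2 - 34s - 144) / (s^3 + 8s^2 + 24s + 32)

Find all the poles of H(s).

s = -2 + 2j, -2 - 2j, -4

The poles are the roots of the denominator s^3 + 8s^2 + 24s + 32 = 0.
Trying s = -4: the polynomial evaluates to 0, so (s + 4) is a factor.
Dividing out leaves s^2 + 4s + 8 = 0.
The quadratic formula then gives s = -2 ± 2j.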